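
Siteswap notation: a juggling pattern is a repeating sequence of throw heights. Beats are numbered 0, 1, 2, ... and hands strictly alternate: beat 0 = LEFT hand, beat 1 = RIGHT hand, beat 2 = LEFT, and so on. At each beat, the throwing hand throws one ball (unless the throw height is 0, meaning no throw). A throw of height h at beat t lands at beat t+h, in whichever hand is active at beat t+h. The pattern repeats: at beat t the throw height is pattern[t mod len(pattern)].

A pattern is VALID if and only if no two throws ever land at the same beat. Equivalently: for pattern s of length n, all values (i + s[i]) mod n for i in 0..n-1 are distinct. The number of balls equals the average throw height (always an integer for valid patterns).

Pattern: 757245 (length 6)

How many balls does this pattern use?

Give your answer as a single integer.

Answer: 5

Derivation:
Pattern = [7, 5, 7, 2, 4, 5], length n = 6
  position 0: throw height = 7, running sum = 7
  position 1: throw height = 5, running sum = 12
  position 2: throw height = 7, running sum = 19
  position 3: throw height = 2, running sum = 21
  position 4: throw height = 4, running sum = 25
  position 5: throw height = 5, running sum = 30
Total sum = 30; balls = sum / n = 30 / 6 = 5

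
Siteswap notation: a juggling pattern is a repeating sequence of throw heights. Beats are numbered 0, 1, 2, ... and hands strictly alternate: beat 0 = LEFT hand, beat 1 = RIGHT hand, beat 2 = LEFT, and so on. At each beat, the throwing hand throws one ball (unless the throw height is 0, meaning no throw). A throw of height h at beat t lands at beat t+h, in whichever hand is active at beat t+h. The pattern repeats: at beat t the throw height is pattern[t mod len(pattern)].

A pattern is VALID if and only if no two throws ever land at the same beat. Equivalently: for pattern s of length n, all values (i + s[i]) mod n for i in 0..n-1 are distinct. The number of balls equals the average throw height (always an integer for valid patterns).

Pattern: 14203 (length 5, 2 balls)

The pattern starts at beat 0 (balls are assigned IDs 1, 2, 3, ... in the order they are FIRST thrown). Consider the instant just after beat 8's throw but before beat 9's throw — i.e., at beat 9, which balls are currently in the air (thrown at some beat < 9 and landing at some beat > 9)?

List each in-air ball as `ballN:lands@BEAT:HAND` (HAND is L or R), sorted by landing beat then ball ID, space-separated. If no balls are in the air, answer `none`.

Answer: ball1:lands@10:L

Derivation:
Beat 0 (L): throw ball1 h=1 -> lands@1:R; in-air after throw: [b1@1:R]
Beat 1 (R): throw ball1 h=4 -> lands@5:R; in-air after throw: [b1@5:R]
Beat 2 (L): throw ball2 h=2 -> lands@4:L; in-air after throw: [b2@4:L b1@5:R]
Beat 4 (L): throw ball2 h=3 -> lands@7:R; in-air after throw: [b1@5:R b2@7:R]
Beat 5 (R): throw ball1 h=1 -> lands@6:L; in-air after throw: [b1@6:L b2@7:R]
Beat 6 (L): throw ball1 h=4 -> lands@10:L; in-air after throw: [b2@7:R b1@10:L]
Beat 7 (R): throw ball2 h=2 -> lands@9:R; in-air after throw: [b2@9:R b1@10:L]
Beat 9 (R): throw ball2 h=3 -> lands@12:L; in-air after throw: [b1@10:L b2@12:L]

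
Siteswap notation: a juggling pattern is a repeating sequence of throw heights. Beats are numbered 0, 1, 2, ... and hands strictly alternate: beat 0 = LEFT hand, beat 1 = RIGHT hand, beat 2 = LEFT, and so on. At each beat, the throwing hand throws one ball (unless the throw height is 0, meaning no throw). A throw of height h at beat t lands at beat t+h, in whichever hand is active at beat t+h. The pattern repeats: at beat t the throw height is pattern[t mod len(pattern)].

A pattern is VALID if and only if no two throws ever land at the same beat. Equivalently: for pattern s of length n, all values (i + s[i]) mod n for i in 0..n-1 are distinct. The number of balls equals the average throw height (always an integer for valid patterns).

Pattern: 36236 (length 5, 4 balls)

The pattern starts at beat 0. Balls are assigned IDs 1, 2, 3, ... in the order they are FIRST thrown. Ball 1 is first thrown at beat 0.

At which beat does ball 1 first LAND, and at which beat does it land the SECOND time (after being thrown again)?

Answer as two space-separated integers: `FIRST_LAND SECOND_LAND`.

Beat 0 (L): throw ball1 h=3 -> lands@3:R; in-air after throw: [b1@3:R]
Beat 1 (R): throw ball2 h=6 -> lands@7:R; in-air after throw: [b1@3:R b2@7:R]
Beat 2 (L): throw ball3 h=2 -> lands@4:L; in-air after throw: [b1@3:R b3@4:L b2@7:R]
Beat 3 (R): throw ball1 h=3 -> lands@6:L; in-air after throw: [b3@4:L b1@6:L b2@7:R]
Beat 4 (L): throw ball3 h=6 -> lands@10:L; in-air after throw: [b1@6:L b2@7:R b3@10:L]
Beat 5 (R): throw ball4 h=3 -> lands@8:L; in-air after throw: [b1@6:L b2@7:R b4@8:L b3@10:L]
Beat 6 (L): throw ball1 h=6 -> lands@12:L; in-air after throw: [b2@7:R b4@8:L b3@10:L b1@12:L]
Ball 1: thrown@0 h=3 -> first land @3; rethrown@3 h=3 -> second land @6

Answer: 3 6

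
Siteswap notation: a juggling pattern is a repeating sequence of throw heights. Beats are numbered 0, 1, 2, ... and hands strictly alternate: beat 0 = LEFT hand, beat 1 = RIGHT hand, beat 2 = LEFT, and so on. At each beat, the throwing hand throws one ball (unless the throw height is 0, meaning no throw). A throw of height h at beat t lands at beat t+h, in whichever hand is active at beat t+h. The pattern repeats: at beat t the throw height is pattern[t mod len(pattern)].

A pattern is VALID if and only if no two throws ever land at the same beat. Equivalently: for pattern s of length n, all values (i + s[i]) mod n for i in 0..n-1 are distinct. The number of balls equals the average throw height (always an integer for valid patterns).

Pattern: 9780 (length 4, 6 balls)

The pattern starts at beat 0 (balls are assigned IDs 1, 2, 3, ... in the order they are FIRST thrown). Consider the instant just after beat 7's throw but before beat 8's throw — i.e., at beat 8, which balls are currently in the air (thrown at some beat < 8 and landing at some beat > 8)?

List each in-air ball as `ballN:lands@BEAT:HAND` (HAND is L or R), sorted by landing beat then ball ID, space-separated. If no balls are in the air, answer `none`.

Answer: ball1:lands@9:R ball3:lands@10:L ball5:lands@12:L ball4:lands@13:R ball6:lands@14:L

Derivation:
Beat 0 (L): throw ball1 h=9 -> lands@9:R; in-air after throw: [b1@9:R]
Beat 1 (R): throw ball2 h=7 -> lands@8:L; in-air after throw: [b2@8:L b1@9:R]
Beat 2 (L): throw ball3 h=8 -> lands@10:L; in-air after throw: [b2@8:L b1@9:R b3@10:L]
Beat 4 (L): throw ball4 h=9 -> lands@13:R; in-air after throw: [b2@8:L b1@9:R b3@10:L b4@13:R]
Beat 5 (R): throw ball5 h=7 -> lands@12:L; in-air after throw: [b2@8:L b1@9:R b3@10:L b5@12:L b4@13:R]
Beat 6 (L): throw ball6 h=8 -> lands@14:L; in-air after throw: [b2@8:L b1@9:R b3@10:L b5@12:L b4@13:R b6@14:L]
Beat 8 (L): throw ball2 h=9 -> lands@17:R; in-air after throw: [b1@9:R b3@10:L b5@12:L b4@13:R b6@14:L b2@17:R]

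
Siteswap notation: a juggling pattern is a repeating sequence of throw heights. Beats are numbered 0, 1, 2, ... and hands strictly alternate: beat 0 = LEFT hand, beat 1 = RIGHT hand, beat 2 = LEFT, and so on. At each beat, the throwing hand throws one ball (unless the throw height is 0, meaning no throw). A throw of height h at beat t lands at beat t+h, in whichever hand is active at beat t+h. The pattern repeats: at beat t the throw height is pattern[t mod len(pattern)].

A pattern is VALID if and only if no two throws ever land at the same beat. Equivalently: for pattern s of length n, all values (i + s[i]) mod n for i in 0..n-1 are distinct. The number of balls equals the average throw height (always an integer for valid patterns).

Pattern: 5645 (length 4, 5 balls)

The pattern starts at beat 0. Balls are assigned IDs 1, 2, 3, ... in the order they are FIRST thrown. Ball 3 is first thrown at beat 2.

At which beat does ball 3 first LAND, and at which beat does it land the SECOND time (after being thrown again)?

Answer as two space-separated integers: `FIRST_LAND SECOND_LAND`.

Beat 0 (L): throw ball1 h=5 -> lands@5:R; in-air after throw: [b1@5:R]
Beat 1 (R): throw ball2 h=6 -> lands@7:R; in-air after throw: [b1@5:R b2@7:R]
Beat 2 (L): throw ball3 h=4 -> lands@6:L; in-air after throw: [b1@5:R b3@6:L b2@7:R]
Beat 3 (R): throw ball4 h=5 -> lands@8:L; in-air after throw: [b1@5:R b3@6:L b2@7:R b4@8:L]
Beat 4 (L): throw ball5 h=5 -> lands@9:R; in-air after throw: [b1@5:R b3@6:L b2@7:R b4@8:L b5@9:R]
Beat 5 (R): throw ball1 h=6 -> lands@11:R; in-air after throw: [b3@6:L b2@7:R b4@8:L b5@9:R b1@11:R]
Beat 6 (L): throw ball3 h=4 -> lands@10:L; in-air after throw: [b2@7:R b4@8:L b5@9:R b3@10:L b1@11:R]
Beat 7 (R): throw ball2 h=5 -> lands@12:L; in-air after throw: [b4@8:L b5@9:R b3@10:L b1@11:R b2@12:L]
Beat 8 (L): throw ball4 h=5 -> lands@13:R; in-air after throw: [b5@9:R b3@10:L b1@11:R b2@12:L b4@13:R]
Beat 9 (R): throw ball5 h=6 -> lands@15:R; in-air after throw: [b3@10:L b1@11:R b2@12:L b4@13:R b5@15:R]
Beat 10 (L): throw ball3 h=4 -> lands@14:L; in-air after throw: [b1@11:R b2@12:L b4@13:R b3@14:L b5@15:R]
Ball 3: thrown@2 h=4 -> first land @6; rethrown@6 h=4 -> second land @10

Answer: 6 10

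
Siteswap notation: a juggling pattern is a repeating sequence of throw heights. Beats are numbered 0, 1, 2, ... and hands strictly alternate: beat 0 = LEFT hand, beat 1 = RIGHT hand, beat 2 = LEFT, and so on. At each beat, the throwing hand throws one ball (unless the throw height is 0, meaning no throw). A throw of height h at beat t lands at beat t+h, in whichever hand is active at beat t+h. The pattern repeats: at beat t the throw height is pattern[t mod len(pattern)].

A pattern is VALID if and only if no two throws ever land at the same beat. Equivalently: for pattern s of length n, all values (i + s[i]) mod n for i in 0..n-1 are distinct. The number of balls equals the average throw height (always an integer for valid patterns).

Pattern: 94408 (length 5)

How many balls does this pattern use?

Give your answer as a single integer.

Pattern = [9, 4, 4, 0, 8], length n = 5
  position 0: throw height = 9, running sum = 9
  position 1: throw height = 4, running sum = 13
  position 2: throw height = 4, running sum = 17
  position 3: throw height = 0, running sum = 17
  position 4: throw height = 8, running sum = 25
Total sum = 25; balls = sum / n = 25 / 5 = 5

Answer: 5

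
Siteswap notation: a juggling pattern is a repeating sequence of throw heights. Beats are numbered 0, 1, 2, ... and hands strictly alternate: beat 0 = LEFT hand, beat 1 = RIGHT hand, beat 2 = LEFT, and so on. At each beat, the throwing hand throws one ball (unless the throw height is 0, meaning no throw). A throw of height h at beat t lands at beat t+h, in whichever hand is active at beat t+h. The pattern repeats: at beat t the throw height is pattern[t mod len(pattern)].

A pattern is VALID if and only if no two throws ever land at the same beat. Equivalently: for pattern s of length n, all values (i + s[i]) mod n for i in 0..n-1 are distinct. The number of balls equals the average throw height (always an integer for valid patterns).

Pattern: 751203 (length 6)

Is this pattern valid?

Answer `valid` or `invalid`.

i=0: (i + s[i]) mod n = (0 + 7) mod 6 = 1
i=1: (i + s[i]) mod n = (1 + 5) mod 6 = 0
i=2: (i + s[i]) mod n = (2 + 1) mod 6 = 3
i=3: (i + s[i]) mod n = (3 + 2) mod 6 = 5
i=4: (i + s[i]) mod n = (4 + 0) mod 6 = 4
i=5: (i + s[i]) mod n = (5 + 3) mod 6 = 2
Residues: [1, 0, 3, 5, 4, 2], distinct: True

Answer: valid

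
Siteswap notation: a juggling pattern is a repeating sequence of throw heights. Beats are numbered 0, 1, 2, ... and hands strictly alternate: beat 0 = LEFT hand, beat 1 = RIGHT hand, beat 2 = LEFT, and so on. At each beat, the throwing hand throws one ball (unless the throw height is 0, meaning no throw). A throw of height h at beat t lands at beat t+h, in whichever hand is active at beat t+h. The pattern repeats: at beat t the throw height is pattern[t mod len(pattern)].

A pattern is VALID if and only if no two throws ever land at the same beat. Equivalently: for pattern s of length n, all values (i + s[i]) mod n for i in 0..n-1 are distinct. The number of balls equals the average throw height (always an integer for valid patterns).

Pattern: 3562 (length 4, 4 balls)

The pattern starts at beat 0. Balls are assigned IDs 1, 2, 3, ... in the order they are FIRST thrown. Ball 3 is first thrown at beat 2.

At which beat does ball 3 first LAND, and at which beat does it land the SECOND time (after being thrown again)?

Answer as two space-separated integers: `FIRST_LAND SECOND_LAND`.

Beat 0 (L): throw ball1 h=3 -> lands@3:R; in-air after throw: [b1@3:R]
Beat 1 (R): throw ball2 h=5 -> lands@6:L; in-air after throw: [b1@3:R b2@6:L]
Beat 2 (L): throw ball3 h=6 -> lands@8:L; in-air after throw: [b1@3:R b2@6:L b3@8:L]
Beat 3 (R): throw ball1 h=2 -> lands@5:R; in-air after throw: [b1@5:R b2@6:L b3@8:L]
Beat 4 (L): throw ball4 h=3 -> lands@7:R; in-air after throw: [b1@5:R b2@6:L b4@7:R b3@8:L]
Beat 5 (R): throw ball1 h=5 -> lands@10:L; in-air after throw: [b2@6:L b4@7:R b3@8:L b1@10:L]
Beat 6 (L): throw ball2 h=6 -> lands@12:L; in-air after throw: [b4@7:R b3@8:L b1@10:L b2@12:L]
Beat 7 (R): throw ball4 h=2 -> lands@9:R; in-air after throw: [b3@8:L b4@9:R b1@10:L b2@12:L]
Beat 8 (L): throw ball3 h=3 -> lands@11:R; in-air after throw: [b4@9:R b1@10:L b3@11:R b2@12:L]
Beat 9 (R): throw ball4 h=5 -> lands@14:L; in-air after throw: [b1@10:L b3@11:R b2@12:L b4@14:L]
Beat 10 (L): throw ball1 h=6 -> lands@16:L; in-air after throw: [b3@11:R b2@12:L b4@14:L b1@16:L]
Beat 11 (R): throw ball3 h=2 -> lands@13:R; in-air after throw: [b2@12:L b3@13:R b4@14:L b1@16:L]
Ball 3: thrown@2 h=6 -> first land @8; rethrown@8 h=3 -> second land @11

Answer: 8 11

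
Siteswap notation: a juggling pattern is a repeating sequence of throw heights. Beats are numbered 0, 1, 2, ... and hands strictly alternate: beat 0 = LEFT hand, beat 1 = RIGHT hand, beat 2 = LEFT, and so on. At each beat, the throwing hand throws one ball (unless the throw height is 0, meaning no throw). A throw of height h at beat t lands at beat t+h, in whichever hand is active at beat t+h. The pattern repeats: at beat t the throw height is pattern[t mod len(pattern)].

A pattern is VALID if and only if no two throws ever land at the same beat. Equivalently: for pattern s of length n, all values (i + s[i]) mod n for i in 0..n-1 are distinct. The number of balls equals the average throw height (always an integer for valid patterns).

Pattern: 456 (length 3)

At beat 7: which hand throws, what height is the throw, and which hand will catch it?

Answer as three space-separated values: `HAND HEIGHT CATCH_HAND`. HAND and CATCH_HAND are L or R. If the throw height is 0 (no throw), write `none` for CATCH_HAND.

Answer: R 5 L

Derivation:
Beat 7: 7 mod 2 = 1, so hand = R
Throw height = pattern[7 mod 3] = pattern[1] = 5
Lands at beat 7+5=12, 12 mod 2 = 0, so catch hand = L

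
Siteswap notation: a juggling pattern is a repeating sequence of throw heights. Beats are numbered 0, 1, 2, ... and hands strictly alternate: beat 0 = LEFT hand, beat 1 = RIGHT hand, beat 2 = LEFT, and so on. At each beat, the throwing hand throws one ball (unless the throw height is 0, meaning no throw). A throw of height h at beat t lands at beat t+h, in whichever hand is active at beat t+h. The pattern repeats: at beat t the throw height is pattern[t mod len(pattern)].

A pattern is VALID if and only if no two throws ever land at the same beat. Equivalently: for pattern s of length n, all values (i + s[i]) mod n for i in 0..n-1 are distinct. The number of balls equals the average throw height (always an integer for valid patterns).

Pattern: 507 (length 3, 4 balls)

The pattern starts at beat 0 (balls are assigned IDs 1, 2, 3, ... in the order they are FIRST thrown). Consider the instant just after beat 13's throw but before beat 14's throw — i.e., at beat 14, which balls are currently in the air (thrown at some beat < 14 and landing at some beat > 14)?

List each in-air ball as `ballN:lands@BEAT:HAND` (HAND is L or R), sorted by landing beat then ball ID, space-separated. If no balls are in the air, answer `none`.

Beat 0 (L): throw ball1 h=5 -> lands@5:R; in-air after throw: [b1@5:R]
Beat 2 (L): throw ball2 h=7 -> lands@9:R; in-air after throw: [b1@5:R b2@9:R]
Beat 3 (R): throw ball3 h=5 -> lands@8:L; in-air after throw: [b1@5:R b3@8:L b2@9:R]
Beat 5 (R): throw ball1 h=7 -> lands@12:L; in-air after throw: [b3@8:L b2@9:R b1@12:L]
Beat 6 (L): throw ball4 h=5 -> lands@11:R; in-air after throw: [b3@8:L b2@9:R b4@11:R b1@12:L]
Beat 8 (L): throw ball3 h=7 -> lands@15:R; in-air after throw: [b2@9:R b4@11:R b1@12:L b3@15:R]
Beat 9 (R): throw ball2 h=5 -> lands@14:L; in-air after throw: [b4@11:R b1@12:L b2@14:L b3@15:R]
Beat 11 (R): throw ball4 h=7 -> lands@18:L; in-air after throw: [b1@12:L b2@14:L b3@15:R b4@18:L]
Beat 12 (L): throw ball1 h=5 -> lands@17:R; in-air after throw: [b2@14:L b3@15:R b1@17:R b4@18:L]
Beat 14 (L): throw ball2 h=7 -> lands@21:R; in-air after throw: [b3@15:R b1@17:R b4@18:L b2@21:R]

Answer: ball3:lands@15:R ball1:lands@17:R ball4:lands@18:L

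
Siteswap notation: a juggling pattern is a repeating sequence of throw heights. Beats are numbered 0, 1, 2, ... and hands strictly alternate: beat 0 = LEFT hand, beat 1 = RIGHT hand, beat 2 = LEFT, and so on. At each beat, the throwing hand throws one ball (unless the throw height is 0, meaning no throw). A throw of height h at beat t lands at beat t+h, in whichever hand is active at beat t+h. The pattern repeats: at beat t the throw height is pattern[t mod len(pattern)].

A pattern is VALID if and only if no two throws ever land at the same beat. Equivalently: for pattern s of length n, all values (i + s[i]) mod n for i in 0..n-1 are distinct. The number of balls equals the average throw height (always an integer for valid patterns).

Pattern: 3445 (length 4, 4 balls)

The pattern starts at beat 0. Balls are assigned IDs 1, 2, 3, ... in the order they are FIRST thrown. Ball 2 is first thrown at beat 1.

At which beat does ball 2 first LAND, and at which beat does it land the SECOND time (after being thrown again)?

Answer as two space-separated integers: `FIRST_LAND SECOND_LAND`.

Answer: 5 9

Derivation:
Beat 0 (L): throw ball1 h=3 -> lands@3:R; in-air after throw: [b1@3:R]
Beat 1 (R): throw ball2 h=4 -> lands@5:R; in-air after throw: [b1@3:R b2@5:R]
Beat 2 (L): throw ball3 h=4 -> lands@6:L; in-air after throw: [b1@3:R b2@5:R b3@6:L]
Beat 3 (R): throw ball1 h=5 -> lands@8:L; in-air after throw: [b2@5:R b3@6:L b1@8:L]
Beat 4 (L): throw ball4 h=3 -> lands@7:R; in-air after throw: [b2@5:R b3@6:L b4@7:R b1@8:L]
Beat 5 (R): throw ball2 h=4 -> lands@9:R; in-air after throw: [b3@6:L b4@7:R b1@8:L b2@9:R]
Beat 6 (L): throw ball3 h=4 -> lands@10:L; in-air after throw: [b4@7:R b1@8:L b2@9:R b3@10:L]
Beat 7 (R): throw ball4 h=5 -> lands@12:L; in-air after throw: [b1@8:L b2@9:R b3@10:L b4@12:L]
Beat 8 (L): throw ball1 h=3 -> lands@11:R; in-air after throw: [b2@9:R b3@10:L b1@11:R b4@12:L]
Beat 9 (R): throw ball2 h=4 -> lands@13:R; in-air after throw: [b3@10:L b1@11:R b4@12:L b2@13:R]
Ball 2: thrown@1 h=4 -> first land @5; rethrown@5 h=4 -> second land @9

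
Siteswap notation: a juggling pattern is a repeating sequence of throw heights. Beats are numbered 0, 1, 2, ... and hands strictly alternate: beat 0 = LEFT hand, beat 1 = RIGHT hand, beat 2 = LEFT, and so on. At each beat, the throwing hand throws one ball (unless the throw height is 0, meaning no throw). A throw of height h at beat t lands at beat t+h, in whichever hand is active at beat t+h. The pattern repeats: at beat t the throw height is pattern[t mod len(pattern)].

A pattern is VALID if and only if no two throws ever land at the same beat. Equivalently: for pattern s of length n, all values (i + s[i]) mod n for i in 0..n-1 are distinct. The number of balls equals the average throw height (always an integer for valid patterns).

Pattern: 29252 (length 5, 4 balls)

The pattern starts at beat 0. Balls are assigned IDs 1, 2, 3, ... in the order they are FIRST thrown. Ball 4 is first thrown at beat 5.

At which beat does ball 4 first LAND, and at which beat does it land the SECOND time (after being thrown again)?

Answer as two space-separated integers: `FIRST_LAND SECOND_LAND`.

Answer: 7 9

Derivation:
Beat 0 (L): throw ball1 h=2 -> lands@2:L; in-air after throw: [b1@2:L]
Beat 1 (R): throw ball2 h=9 -> lands@10:L; in-air after throw: [b1@2:L b2@10:L]
Beat 2 (L): throw ball1 h=2 -> lands@4:L; in-air after throw: [b1@4:L b2@10:L]
Beat 3 (R): throw ball3 h=5 -> lands@8:L; in-air after throw: [b1@4:L b3@8:L b2@10:L]
Beat 4 (L): throw ball1 h=2 -> lands@6:L; in-air after throw: [b1@6:L b3@8:L b2@10:L]
Beat 5 (R): throw ball4 h=2 -> lands@7:R; in-air after throw: [b1@6:L b4@7:R b3@8:L b2@10:L]
Beat 6 (L): throw ball1 h=9 -> lands@15:R; in-air after throw: [b4@7:R b3@8:L b2@10:L b1@15:R]
Beat 7 (R): throw ball4 h=2 -> lands@9:R; in-air after throw: [b3@8:L b4@9:R b2@10:L b1@15:R]
Beat 8 (L): throw ball3 h=5 -> lands@13:R; in-air after throw: [b4@9:R b2@10:L b3@13:R b1@15:R]
Beat 9 (R): throw ball4 h=2 -> lands@11:R; in-air after throw: [b2@10:L b4@11:R b3@13:R b1@15:R]
Ball 4: thrown@5 h=2 -> first land @7; rethrown@7 h=2 -> second land @9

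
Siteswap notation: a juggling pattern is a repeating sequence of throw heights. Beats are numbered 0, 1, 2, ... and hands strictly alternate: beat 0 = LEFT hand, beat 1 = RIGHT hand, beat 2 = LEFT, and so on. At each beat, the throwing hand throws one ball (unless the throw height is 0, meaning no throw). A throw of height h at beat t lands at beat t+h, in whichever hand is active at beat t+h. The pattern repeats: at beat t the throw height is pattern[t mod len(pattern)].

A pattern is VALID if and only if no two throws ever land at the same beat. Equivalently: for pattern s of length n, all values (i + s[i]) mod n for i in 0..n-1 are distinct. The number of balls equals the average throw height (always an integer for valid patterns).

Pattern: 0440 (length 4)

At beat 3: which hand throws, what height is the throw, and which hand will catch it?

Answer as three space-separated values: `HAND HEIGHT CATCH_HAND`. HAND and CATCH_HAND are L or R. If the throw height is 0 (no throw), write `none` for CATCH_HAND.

Answer: R 0 none

Derivation:
Beat 3: 3 mod 2 = 1, so hand = R
Throw height = pattern[3 mod 4] = pattern[3] = 0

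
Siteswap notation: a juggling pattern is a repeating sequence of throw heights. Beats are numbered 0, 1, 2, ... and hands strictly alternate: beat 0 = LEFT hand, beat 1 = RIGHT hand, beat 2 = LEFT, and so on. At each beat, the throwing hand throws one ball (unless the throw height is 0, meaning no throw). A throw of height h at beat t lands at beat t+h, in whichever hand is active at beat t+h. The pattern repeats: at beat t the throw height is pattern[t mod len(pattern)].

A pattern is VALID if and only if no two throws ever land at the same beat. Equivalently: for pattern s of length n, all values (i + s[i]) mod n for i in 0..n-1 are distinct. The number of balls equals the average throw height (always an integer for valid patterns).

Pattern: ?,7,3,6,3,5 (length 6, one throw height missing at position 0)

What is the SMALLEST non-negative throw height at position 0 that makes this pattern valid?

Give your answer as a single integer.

i=0: s[i]=? (unknown)
i=1: (1 + 7) mod 6 = 2
i=2: (2 + 3) mod 6 = 5
i=3: (3 + 6) mod 6 = 3
i=4: (4 + 3) mod 6 = 1
i=5: (5 + 5) mod 6 = 4
Known residues: [1, 2, 3, 4, 5]; need a permutation of 0..5, so missing residue r = 0
Need (0 + s) mod 6 = 0; smallest s = (0 - 0) mod 6 = 0

Answer: 0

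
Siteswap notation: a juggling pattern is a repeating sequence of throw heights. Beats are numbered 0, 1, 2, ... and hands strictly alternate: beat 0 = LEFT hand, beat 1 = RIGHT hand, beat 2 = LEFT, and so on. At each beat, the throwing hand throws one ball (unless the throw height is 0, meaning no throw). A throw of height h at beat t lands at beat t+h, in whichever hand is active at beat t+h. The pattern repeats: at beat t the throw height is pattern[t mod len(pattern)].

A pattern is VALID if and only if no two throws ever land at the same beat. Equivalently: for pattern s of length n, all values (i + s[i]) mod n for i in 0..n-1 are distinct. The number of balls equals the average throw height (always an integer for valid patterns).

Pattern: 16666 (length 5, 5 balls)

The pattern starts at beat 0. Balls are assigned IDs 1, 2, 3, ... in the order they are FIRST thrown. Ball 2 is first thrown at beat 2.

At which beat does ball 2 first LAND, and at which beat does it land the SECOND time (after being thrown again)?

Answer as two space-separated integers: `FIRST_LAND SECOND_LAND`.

Beat 0 (L): throw ball1 h=1 -> lands@1:R; in-air after throw: [b1@1:R]
Beat 1 (R): throw ball1 h=6 -> lands@7:R; in-air after throw: [b1@7:R]
Beat 2 (L): throw ball2 h=6 -> lands@8:L; in-air after throw: [b1@7:R b2@8:L]
Beat 3 (R): throw ball3 h=6 -> lands@9:R; in-air after throw: [b1@7:R b2@8:L b3@9:R]
Beat 4 (L): throw ball4 h=6 -> lands@10:L; in-air after throw: [b1@7:R b2@8:L b3@9:R b4@10:L]
Beat 5 (R): throw ball5 h=1 -> lands@6:L; in-air after throw: [b5@6:L b1@7:R b2@8:L b3@9:R b4@10:L]
Beat 6 (L): throw ball5 h=6 -> lands@12:L; in-air after throw: [b1@7:R b2@8:L b3@9:R b4@10:L b5@12:L]
Beat 7 (R): throw ball1 h=6 -> lands@13:R; in-air after throw: [b2@8:L b3@9:R b4@10:L b5@12:L b1@13:R]
Beat 8 (L): throw ball2 h=6 -> lands@14:L; in-air after throw: [b3@9:R b4@10:L b5@12:L b1@13:R b2@14:L]
Beat 9 (R): throw ball3 h=6 -> lands@15:R; in-air after throw: [b4@10:L b5@12:L b1@13:R b2@14:L b3@15:R]
Beat 10 (L): throw ball4 h=1 -> lands@11:R; in-air after throw: [b4@11:R b5@12:L b1@13:R b2@14:L b3@15:R]
Beat 11 (R): throw ball4 h=6 -> lands@17:R; in-air after throw: [b5@12:L b1@13:R b2@14:L b3@15:R b4@17:R]
Beat 12 (L): throw ball5 h=6 -> lands@18:L; in-air after throw: [b1@13:R b2@14:L b3@15:R b4@17:R b5@18:L]
Ball 2: thrown@2 h=6 -> first land @8; rethrown@8 h=6 -> second land @14

Answer: 8 14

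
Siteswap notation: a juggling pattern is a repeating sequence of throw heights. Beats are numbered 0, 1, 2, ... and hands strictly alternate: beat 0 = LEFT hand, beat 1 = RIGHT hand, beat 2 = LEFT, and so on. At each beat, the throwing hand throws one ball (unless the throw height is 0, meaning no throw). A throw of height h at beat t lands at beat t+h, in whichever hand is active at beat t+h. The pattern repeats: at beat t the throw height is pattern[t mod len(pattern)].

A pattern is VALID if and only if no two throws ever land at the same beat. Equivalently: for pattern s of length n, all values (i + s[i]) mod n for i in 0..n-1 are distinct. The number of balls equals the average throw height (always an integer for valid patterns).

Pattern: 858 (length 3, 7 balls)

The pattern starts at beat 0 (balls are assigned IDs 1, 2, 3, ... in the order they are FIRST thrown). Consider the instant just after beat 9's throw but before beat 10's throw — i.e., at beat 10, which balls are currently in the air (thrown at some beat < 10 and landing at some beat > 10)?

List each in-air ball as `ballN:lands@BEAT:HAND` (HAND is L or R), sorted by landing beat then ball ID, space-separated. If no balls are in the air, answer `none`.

Beat 0 (L): throw ball1 h=8 -> lands@8:L; in-air after throw: [b1@8:L]
Beat 1 (R): throw ball2 h=5 -> lands@6:L; in-air after throw: [b2@6:L b1@8:L]
Beat 2 (L): throw ball3 h=8 -> lands@10:L; in-air after throw: [b2@6:L b1@8:L b3@10:L]
Beat 3 (R): throw ball4 h=8 -> lands@11:R; in-air after throw: [b2@6:L b1@8:L b3@10:L b4@11:R]
Beat 4 (L): throw ball5 h=5 -> lands@9:R; in-air after throw: [b2@6:L b1@8:L b5@9:R b3@10:L b4@11:R]
Beat 5 (R): throw ball6 h=8 -> lands@13:R; in-air after throw: [b2@6:L b1@8:L b5@9:R b3@10:L b4@11:R b6@13:R]
Beat 6 (L): throw ball2 h=8 -> lands@14:L; in-air after throw: [b1@8:L b5@9:R b3@10:L b4@11:R b6@13:R b2@14:L]
Beat 7 (R): throw ball7 h=5 -> lands@12:L; in-air after throw: [b1@8:L b5@9:R b3@10:L b4@11:R b7@12:L b6@13:R b2@14:L]
Beat 8 (L): throw ball1 h=8 -> lands@16:L; in-air after throw: [b5@9:R b3@10:L b4@11:R b7@12:L b6@13:R b2@14:L b1@16:L]
Beat 9 (R): throw ball5 h=8 -> lands@17:R; in-air after throw: [b3@10:L b4@11:R b7@12:L b6@13:R b2@14:L b1@16:L b5@17:R]
Beat 10 (L): throw ball3 h=5 -> lands@15:R; in-air after throw: [b4@11:R b7@12:L b6@13:R b2@14:L b3@15:R b1@16:L b5@17:R]

Answer: ball4:lands@11:R ball7:lands@12:L ball6:lands@13:R ball2:lands@14:L ball1:lands@16:L ball5:lands@17:R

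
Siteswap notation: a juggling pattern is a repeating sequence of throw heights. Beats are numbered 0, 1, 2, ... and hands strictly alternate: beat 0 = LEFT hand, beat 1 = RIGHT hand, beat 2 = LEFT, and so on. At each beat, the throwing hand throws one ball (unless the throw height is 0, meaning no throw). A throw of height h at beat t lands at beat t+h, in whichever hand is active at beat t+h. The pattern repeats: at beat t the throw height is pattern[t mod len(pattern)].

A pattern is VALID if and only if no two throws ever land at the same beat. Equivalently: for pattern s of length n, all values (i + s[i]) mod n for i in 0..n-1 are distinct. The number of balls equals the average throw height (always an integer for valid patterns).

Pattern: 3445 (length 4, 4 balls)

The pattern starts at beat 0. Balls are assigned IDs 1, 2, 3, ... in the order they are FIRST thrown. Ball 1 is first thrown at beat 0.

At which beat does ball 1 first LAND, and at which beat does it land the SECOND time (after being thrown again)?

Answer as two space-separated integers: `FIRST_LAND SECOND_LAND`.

Beat 0 (L): throw ball1 h=3 -> lands@3:R; in-air after throw: [b1@3:R]
Beat 1 (R): throw ball2 h=4 -> lands@5:R; in-air after throw: [b1@3:R b2@5:R]
Beat 2 (L): throw ball3 h=4 -> lands@6:L; in-air after throw: [b1@3:R b2@5:R b3@6:L]
Beat 3 (R): throw ball1 h=5 -> lands@8:L; in-air after throw: [b2@5:R b3@6:L b1@8:L]
Beat 4 (L): throw ball4 h=3 -> lands@7:R; in-air after throw: [b2@5:R b3@6:L b4@7:R b1@8:L]
Beat 5 (R): throw ball2 h=4 -> lands@9:R; in-air after throw: [b3@6:L b4@7:R b1@8:L b2@9:R]
Beat 6 (L): throw ball3 h=4 -> lands@10:L; in-air after throw: [b4@7:R b1@8:L b2@9:R b3@10:L]
Beat 7 (R): throw ball4 h=5 -> lands@12:L; in-air after throw: [b1@8:L b2@9:R b3@10:L b4@12:L]
Beat 8 (L): throw ball1 h=3 -> lands@11:R; in-air after throw: [b2@9:R b3@10:L b1@11:R b4@12:L]
Ball 1: thrown@0 h=3 -> first land @3; rethrown@3 h=5 -> second land @8

Answer: 3 8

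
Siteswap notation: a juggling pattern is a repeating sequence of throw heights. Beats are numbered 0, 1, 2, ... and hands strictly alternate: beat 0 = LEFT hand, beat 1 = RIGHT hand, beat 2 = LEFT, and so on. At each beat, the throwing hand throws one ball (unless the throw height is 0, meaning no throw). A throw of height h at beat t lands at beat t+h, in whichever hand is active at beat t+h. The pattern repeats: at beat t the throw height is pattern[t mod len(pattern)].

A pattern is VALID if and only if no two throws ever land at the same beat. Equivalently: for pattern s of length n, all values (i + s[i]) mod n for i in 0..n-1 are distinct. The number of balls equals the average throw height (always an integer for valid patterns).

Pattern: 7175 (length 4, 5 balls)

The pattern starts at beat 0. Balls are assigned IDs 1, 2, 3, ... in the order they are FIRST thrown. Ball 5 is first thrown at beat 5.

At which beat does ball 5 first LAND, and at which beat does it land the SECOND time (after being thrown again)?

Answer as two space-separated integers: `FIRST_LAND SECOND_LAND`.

Beat 0 (L): throw ball1 h=7 -> lands@7:R; in-air after throw: [b1@7:R]
Beat 1 (R): throw ball2 h=1 -> lands@2:L; in-air after throw: [b2@2:L b1@7:R]
Beat 2 (L): throw ball2 h=7 -> lands@9:R; in-air after throw: [b1@7:R b2@9:R]
Beat 3 (R): throw ball3 h=5 -> lands@8:L; in-air after throw: [b1@7:R b3@8:L b2@9:R]
Beat 4 (L): throw ball4 h=7 -> lands@11:R; in-air after throw: [b1@7:R b3@8:L b2@9:R b4@11:R]
Beat 5 (R): throw ball5 h=1 -> lands@6:L; in-air after throw: [b5@6:L b1@7:R b3@8:L b2@9:R b4@11:R]
Beat 6 (L): throw ball5 h=7 -> lands@13:R; in-air after throw: [b1@7:R b3@8:L b2@9:R b4@11:R b5@13:R]
Beat 7 (R): throw ball1 h=5 -> lands@12:L; in-air after throw: [b3@8:L b2@9:R b4@11:R b1@12:L b5@13:R]
Beat 8 (L): throw ball3 h=7 -> lands@15:R; in-air after throw: [b2@9:R b4@11:R b1@12:L b5@13:R b3@15:R]
Beat 9 (R): throw ball2 h=1 -> lands@10:L; in-air after throw: [b2@10:L b4@11:R b1@12:L b5@13:R b3@15:R]
Beat 10 (L): throw ball2 h=7 -> lands@17:R; in-air after throw: [b4@11:R b1@12:L b5@13:R b3@15:R b2@17:R]
Beat 11 (R): throw ball4 h=5 -> lands@16:L; in-air after throw: [b1@12:L b5@13:R b3@15:R b4@16:L b2@17:R]
Beat 12 (L): throw ball1 h=7 -> lands@19:R; in-air after throw: [b5@13:R b3@15:R b4@16:L b2@17:R b1@19:R]
Beat 13 (R): throw ball5 h=1 -> lands@14:L; in-air after throw: [b5@14:L b3@15:R b4@16:L b2@17:R b1@19:R]
Ball 5: thrown@5 h=1 -> first land @6; rethrown@6 h=7 -> second land @13

Answer: 6 13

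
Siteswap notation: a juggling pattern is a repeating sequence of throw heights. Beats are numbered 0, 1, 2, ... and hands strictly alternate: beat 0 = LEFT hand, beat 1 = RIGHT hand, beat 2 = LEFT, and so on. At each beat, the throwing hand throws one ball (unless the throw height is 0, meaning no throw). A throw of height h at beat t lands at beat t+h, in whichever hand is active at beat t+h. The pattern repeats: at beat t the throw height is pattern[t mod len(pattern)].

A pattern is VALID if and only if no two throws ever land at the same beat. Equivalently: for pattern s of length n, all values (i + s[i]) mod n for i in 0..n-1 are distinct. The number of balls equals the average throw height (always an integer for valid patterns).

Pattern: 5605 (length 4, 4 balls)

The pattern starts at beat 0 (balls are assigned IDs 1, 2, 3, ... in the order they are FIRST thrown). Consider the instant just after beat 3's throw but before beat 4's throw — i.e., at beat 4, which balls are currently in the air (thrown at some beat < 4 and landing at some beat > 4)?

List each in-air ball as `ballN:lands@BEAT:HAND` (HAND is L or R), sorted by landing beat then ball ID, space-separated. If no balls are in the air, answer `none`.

Answer: ball1:lands@5:R ball2:lands@7:R ball3:lands@8:L

Derivation:
Beat 0 (L): throw ball1 h=5 -> lands@5:R; in-air after throw: [b1@5:R]
Beat 1 (R): throw ball2 h=6 -> lands@7:R; in-air after throw: [b1@5:R b2@7:R]
Beat 3 (R): throw ball3 h=5 -> lands@8:L; in-air after throw: [b1@5:R b2@7:R b3@8:L]
Beat 4 (L): throw ball4 h=5 -> lands@9:R; in-air after throw: [b1@5:R b2@7:R b3@8:L b4@9:R]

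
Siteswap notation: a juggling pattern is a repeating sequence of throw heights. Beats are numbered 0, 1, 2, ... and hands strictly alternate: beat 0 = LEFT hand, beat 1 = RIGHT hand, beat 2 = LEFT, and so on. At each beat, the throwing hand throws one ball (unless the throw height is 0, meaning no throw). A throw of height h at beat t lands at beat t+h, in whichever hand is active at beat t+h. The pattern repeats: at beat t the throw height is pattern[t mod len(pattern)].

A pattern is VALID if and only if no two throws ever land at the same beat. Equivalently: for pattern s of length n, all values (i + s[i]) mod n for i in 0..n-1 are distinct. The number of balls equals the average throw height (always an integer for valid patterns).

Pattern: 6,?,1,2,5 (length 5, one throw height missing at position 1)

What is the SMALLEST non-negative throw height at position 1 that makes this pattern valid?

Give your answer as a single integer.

i=0: (0 + 6) mod 5 = 1
i=1: s[i]=? (unknown)
i=2: (2 + 1) mod 5 = 3
i=3: (3 + 2) mod 5 = 0
i=4: (4 + 5) mod 5 = 4
Known residues: [0, 1, 3, 4]; need a permutation of 0..4, so missing residue r = 2
Need (1 + s) mod 5 = 2; smallest s = (2 - 1) mod 5 = 1

Answer: 1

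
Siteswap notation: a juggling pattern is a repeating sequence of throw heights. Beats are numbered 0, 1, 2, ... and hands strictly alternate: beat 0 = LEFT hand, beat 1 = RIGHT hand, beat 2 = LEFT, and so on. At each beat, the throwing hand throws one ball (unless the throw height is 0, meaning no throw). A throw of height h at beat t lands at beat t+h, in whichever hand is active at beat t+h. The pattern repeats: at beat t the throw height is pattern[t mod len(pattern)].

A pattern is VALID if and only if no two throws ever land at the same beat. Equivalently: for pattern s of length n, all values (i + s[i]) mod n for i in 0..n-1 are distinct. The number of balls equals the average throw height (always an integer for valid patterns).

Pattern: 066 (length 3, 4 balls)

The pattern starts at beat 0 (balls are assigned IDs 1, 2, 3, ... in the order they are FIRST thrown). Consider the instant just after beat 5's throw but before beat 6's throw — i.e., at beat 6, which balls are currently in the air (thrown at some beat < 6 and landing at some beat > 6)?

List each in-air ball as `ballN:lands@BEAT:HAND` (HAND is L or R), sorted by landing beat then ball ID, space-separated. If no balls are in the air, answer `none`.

Beat 1 (R): throw ball1 h=6 -> lands@7:R; in-air after throw: [b1@7:R]
Beat 2 (L): throw ball2 h=6 -> lands@8:L; in-air after throw: [b1@7:R b2@8:L]
Beat 4 (L): throw ball3 h=6 -> lands@10:L; in-air after throw: [b1@7:R b2@8:L b3@10:L]
Beat 5 (R): throw ball4 h=6 -> lands@11:R; in-air after throw: [b1@7:R b2@8:L b3@10:L b4@11:R]

Answer: ball1:lands@7:R ball2:lands@8:L ball3:lands@10:L ball4:lands@11:R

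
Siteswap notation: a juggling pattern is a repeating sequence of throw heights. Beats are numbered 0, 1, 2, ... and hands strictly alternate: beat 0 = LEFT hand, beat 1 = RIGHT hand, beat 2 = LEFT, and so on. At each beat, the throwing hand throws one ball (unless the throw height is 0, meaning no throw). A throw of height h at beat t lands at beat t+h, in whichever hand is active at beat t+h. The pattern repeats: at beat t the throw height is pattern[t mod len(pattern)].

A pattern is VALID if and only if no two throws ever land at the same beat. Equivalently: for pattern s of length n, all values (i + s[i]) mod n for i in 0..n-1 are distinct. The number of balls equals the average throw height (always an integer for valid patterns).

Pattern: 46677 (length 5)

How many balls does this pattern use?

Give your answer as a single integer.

Pattern = [4, 6, 6, 7, 7], length n = 5
  position 0: throw height = 4, running sum = 4
  position 1: throw height = 6, running sum = 10
  position 2: throw height = 6, running sum = 16
  position 3: throw height = 7, running sum = 23
  position 4: throw height = 7, running sum = 30
Total sum = 30; balls = sum / n = 30 / 5 = 6

Answer: 6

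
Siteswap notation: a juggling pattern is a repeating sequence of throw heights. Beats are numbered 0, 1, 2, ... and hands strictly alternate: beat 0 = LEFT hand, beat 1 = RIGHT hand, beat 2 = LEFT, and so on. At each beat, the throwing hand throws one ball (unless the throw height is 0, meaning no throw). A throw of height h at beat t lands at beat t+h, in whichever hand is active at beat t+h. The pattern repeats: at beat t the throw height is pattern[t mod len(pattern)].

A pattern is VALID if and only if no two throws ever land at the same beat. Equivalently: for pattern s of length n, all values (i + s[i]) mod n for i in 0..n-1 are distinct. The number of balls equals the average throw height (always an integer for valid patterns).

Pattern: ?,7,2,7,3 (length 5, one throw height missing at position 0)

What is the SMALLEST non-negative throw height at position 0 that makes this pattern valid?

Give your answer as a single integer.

i=0: s[i]=? (unknown)
i=1: (1 + 7) mod 5 = 3
i=2: (2 + 2) mod 5 = 4
i=3: (3 + 7) mod 5 = 0
i=4: (4 + 3) mod 5 = 2
Known residues: [0, 2, 3, 4]; need a permutation of 0..4, so missing residue r = 1
Need (0 + s) mod 5 = 1; smallest s = (1 - 0) mod 5 = 1

Answer: 1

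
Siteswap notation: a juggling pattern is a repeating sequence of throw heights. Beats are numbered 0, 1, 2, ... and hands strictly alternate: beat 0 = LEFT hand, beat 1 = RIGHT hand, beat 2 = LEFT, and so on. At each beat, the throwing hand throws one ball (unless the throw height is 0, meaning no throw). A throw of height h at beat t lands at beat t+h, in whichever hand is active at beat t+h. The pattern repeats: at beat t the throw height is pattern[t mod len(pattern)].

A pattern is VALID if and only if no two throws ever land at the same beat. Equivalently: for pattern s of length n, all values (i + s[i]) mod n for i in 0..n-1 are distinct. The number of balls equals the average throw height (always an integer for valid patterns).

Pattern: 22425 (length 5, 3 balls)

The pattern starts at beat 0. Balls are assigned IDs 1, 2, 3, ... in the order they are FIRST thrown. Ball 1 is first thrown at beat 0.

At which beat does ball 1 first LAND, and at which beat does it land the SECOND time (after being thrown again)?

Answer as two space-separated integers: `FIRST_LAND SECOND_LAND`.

Answer: 2 6

Derivation:
Beat 0 (L): throw ball1 h=2 -> lands@2:L; in-air after throw: [b1@2:L]
Beat 1 (R): throw ball2 h=2 -> lands@3:R; in-air after throw: [b1@2:L b2@3:R]
Beat 2 (L): throw ball1 h=4 -> lands@6:L; in-air after throw: [b2@3:R b1@6:L]
Beat 3 (R): throw ball2 h=2 -> lands@5:R; in-air after throw: [b2@5:R b1@6:L]
Beat 4 (L): throw ball3 h=5 -> lands@9:R; in-air after throw: [b2@5:R b1@6:L b3@9:R]
Beat 5 (R): throw ball2 h=2 -> lands@7:R; in-air after throw: [b1@6:L b2@7:R b3@9:R]
Beat 6 (L): throw ball1 h=2 -> lands@8:L; in-air after throw: [b2@7:R b1@8:L b3@9:R]
Ball 1: thrown@0 h=2 -> first land @2; rethrown@2 h=4 -> second land @6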